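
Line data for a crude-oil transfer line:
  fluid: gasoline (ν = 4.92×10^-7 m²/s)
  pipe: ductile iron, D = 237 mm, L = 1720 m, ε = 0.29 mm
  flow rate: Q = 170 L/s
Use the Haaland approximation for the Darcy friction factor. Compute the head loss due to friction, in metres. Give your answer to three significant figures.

V = 4Q/(πD²) = 4·0.170/(π·0.237²) = 3.854 m/s
Re = VD/ν = 3.854·0.237/4.92×10^-7 = 1.86×10^6 → turbulent
ε/D = 0.29/237 = 0.00122
Haaland: f = 0.02080
h_f = f(L/D)V²/(2g) = 0.02080·(1720/0.237)·3.854²/(2·9.81) = 114.3 m

h_f ≈ 114 m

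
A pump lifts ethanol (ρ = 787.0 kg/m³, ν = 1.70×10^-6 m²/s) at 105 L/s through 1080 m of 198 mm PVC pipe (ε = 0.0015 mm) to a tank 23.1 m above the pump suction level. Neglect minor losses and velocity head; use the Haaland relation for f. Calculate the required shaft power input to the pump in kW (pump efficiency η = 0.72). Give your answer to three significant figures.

P_shaft ≈ 75.8 kW

V = 4Q/(πD²) = 3.410 m/s; Re = 3.97×10^5; ε/D = 7.58×10^-6; f = 0.01369
h_f = f(L/D)V²/2g = 44.26 m
Total head H = z + h_f = 23.1 + 44.26 = 67.36 m
P_hyd = ρgQH = 787.0·9.81·0.105·67.36 = 54.60 kW
P_shaft = P_hyd/η = 54.60/0.72 = 75.84 kW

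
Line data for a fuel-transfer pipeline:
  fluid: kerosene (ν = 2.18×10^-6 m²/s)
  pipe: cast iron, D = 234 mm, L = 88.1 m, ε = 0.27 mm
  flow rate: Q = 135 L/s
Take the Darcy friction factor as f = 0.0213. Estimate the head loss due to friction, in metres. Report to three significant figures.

h_f ≈ 4.03 m

V = 4Q/(πD²) = 4·0.135/(π·0.234²) = 3.139 m/s
h_f = f(L/D)V²/(2g) = 0.02130·(88.1/0.234)·3.139²/(2·9.81) = 4.028 m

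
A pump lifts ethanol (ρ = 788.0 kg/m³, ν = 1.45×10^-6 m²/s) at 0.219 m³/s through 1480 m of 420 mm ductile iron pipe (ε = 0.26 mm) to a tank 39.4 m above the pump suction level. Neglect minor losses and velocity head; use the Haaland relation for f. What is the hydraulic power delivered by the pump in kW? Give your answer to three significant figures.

V = 4Q/(πD²) = 1.581 m/s; Re = 4.58×10^5; ε/D = 6.19×10^-4; f = 0.01836
h_f = f(L/D)V²/2g = 8.238 m
Total head H = z + h_f = 39.4 + 8.238 = 47.64 m
P_hyd = ρgQH = 788.0·9.81·0.219·47.64 = 80.65 kW

P_hyd ≈ 80.6 kW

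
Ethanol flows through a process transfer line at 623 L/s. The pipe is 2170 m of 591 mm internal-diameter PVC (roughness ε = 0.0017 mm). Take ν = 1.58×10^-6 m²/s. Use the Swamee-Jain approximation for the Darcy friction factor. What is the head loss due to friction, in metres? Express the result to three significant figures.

h_f ≈ 11.6 m

V = 4Q/(πD²) = 4·0.623/(π·0.591²) = 2.271 m/s
Re = VD/ν = 2.271·0.591/1.58×10^-6 = 8.49×10^5 → turbulent
ε/D = 0.0017/591 = 2.88×10^-6
Swamee-Jain: f = 0.01200
h_f = f(L/D)V²/(2g) = 0.01200·(2170/0.591)·2.271²/(2·9.81) = 11.58 m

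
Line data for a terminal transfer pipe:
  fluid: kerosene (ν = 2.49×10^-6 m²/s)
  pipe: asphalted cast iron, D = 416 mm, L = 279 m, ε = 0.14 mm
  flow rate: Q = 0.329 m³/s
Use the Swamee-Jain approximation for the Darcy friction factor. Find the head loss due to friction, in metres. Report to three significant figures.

h_f ≈ 3.39 m

V = 4Q/(πD²) = 4·0.329/(π·0.416²) = 2.421 m/s
Re = VD/ν = 2.421·0.416/2.49×10^-6 = 4.04×10^5 → turbulent
ε/D = 0.14/416 = 3.37×10^-4
Swamee-Jain: f = 0.01690
h_f = f(L/D)V²/(2g) = 0.01690·(279/0.416)·2.421²/(2·9.81) = 3.385 m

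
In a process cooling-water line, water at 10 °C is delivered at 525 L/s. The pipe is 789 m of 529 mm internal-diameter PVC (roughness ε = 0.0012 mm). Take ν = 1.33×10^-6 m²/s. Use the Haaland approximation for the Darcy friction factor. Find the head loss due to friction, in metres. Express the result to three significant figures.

V = 4Q/(πD²) = 4·0.525/(π·0.529²) = 2.389 m/s
Re = VD/ν = 2.389·0.529/1.33×10^-6 = 9.50×10^5 → turbulent
ε/D = 0.0012/529 = 2.27×10^-6
Haaland: f = 0.01172
h_f = f(L/D)V²/(2g) = 0.01172·(789/0.529)·2.389²/(2·9.81) = 5.084 m

h_f ≈ 5.08 m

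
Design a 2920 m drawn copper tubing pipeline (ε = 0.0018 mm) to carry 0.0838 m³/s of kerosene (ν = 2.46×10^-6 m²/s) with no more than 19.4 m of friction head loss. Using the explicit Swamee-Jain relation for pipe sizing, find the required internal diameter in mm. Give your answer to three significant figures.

Swamee-Jain (Type III): D = 0.66·[ε^1.25·(LQ²/(gh_f))^4.75 + ν·Q^9.4·(L/(gh_f))^5.2]^0.04
LQ²/(gh_f) = 0.1077; L/(gh_f) = 15.34
Term 1 = ε^1.25·(…)^4.75 = 1.67×10^-12; Term 2 = ν·Q^9.4·(…)^5.2 = 2.73×10^-10
D = 0.66·(1.67×10^-12 + 2.73×10^-10)^0.04 = 0.2736 m = 274 mm
Check: V = 1.43 m/s, Re = 1.59×10^5, f = 0.01631, h_f = 18.0 m ≈ 19.4 m ✓

D ≈ 274 mm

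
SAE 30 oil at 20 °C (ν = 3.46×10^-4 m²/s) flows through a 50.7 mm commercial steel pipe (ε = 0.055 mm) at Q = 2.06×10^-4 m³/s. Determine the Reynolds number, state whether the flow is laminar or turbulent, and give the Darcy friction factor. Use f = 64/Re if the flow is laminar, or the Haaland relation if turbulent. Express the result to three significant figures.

Re ≈ 15.0; laminar; f = 64/Re ≈ 4.28

V = 4Q/(πD²) = 0.1020 m/s
Re = VD/ν = 0.1020·0.0507/3.46×10^-4 = 15.0
Re < 2300 → laminar → f = 64/Re = 4.280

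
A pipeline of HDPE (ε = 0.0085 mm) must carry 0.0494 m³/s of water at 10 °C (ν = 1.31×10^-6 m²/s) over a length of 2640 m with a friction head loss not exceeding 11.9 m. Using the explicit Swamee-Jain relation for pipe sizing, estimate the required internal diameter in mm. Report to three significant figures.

Swamee-Jain (Type III): D = 0.66·[ε^1.25·(LQ²/(gh_f))^4.75 + ν·Q^9.4·(L/(gh_f))^5.2]^0.04
LQ²/(gh_f) = 0.05519; L/(gh_f) = 22.61
Term 1 = ε^1.25·(…)^4.75 = 4.85×10^-13; Term 2 = ν·Q^9.4·(…)^5.2 = 7.61×10^-12
D = 0.66·(4.85×10^-13 + 7.61×10^-12)^0.04 = 0.2376 m = 238 mm
Check: V = 1.11 m/s, Re = 2.02×10^5, f = 0.01583, h_f = 11.1 m ≈ 11.9 m ✓

D ≈ 238 mm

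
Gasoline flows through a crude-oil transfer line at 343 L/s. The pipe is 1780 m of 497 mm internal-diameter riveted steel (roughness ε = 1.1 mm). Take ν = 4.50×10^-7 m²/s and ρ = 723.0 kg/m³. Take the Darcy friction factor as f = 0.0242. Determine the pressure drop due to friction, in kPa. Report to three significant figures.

Δp ≈ 97.9 kPa

V = 4Q/(πD²) = 4·0.343/(π·0.497²) = 1.768 m/s
h_f = f(L/D)V²/(2g) = 0.02420·(1780/0.497)·1.768²/(2·9.81) = 13.81 m
Δp = ρg·h_f = 723.0·9.81·13.81 = 97.94 kPa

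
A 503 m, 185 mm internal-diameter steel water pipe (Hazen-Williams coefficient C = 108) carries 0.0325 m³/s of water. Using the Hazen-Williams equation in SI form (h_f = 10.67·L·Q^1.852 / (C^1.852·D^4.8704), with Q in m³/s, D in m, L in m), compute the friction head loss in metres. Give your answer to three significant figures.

h_f = 10.67·503·0.0325^1.852 / (108^1.852·0.185^4.8704) = 5.984 m

h_f ≈ 5.98 m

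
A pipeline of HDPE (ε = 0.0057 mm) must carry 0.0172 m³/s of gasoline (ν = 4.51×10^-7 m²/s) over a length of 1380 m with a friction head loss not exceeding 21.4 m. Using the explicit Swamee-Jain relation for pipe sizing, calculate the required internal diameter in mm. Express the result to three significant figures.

Swamee-Jain (Type III): D = 0.66·[ε^1.25·(LQ²/(gh_f))^4.75 + ν·Q^9.4·(L/(gh_f))^5.2]^0.04
LQ²/(gh_f) = 0.001945; L/(gh_f) = 6.573
Term 1 = ε^1.25·(…)^4.75 = 3.69×10^-20; Term 2 = ν·Q^9.4·(…)^5.2 = 2.09×10^-19
D = 0.66·(3.69×10^-20 + 2.09×10^-19)^0.04 = 0.1189 m = 119 mm
Check: V = 1.55 m/s, Re = 4.08×10^5, f = 0.01422, h_f = 20.2 m ≈ 21.4 m ✓

D ≈ 119 mm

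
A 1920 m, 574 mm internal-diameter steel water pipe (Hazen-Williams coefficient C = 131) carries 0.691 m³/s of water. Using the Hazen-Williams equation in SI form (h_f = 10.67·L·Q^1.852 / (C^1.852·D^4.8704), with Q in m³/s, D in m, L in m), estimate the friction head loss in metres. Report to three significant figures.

h_f ≈ 18.5 m

h_f = 10.67·1920·0.691^1.852 / (131^1.852·0.574^4.8704) = 18.50 m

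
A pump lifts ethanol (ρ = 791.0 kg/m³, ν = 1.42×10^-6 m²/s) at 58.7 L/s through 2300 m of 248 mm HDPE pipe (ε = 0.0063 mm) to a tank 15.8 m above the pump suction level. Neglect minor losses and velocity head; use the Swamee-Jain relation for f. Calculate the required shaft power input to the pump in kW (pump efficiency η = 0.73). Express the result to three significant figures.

V = 4Q/(πD²) = 1.215 m/s; Re = 2.12×10^5; ε/D = 2.54×10^-5; f = 0.01559
h_f = f(L/D)V²/2g = 10.88 m
Total head H = z + h_f = 15.8 + 10.88 = 26.68 m
P_hyd = ρgQH = 791.0·9.81·0.0587·26.68 = 12.15 kW
P_shaft = P_hyd/η = 12.15/0.73 = 16.65 kW

P_shaft ≈ 16.7 kW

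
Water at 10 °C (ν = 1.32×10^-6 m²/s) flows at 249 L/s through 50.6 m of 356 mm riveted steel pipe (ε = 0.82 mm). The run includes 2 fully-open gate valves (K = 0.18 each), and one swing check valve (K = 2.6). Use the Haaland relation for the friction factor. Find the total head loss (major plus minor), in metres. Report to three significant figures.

H_L ≈ 2.06 m

V = 4Q/(πD²) = 2.502 m/s; V²/2g = 0.3189 m
Re = 6.75×10^5, ε/D = 0.00230 → f = 0.02459 (Haaland)
Major: h_f = f(L/D)·V²/2g = 0.02459·142.1·0.3189 = 1.115 m
Minor: ΣK = 2.96; h_m = ΣK·V²/2g = 0.9441 m
Total H_L = 1.115 + 0.9441 = 2.059 m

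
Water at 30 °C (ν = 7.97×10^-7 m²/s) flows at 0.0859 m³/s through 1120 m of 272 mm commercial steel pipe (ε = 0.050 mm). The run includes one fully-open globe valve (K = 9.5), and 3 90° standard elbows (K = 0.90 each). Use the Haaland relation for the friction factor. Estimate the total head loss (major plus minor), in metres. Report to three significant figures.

V = 4Q/(πD²) = 1.478 m/s; V²/2g = 0.1114 m
Re = 5.05×10^5, ε/D = 1.84×10^-4 → f = 0.01512 (Haaland)
Major: h_f = f(L/D)·V²/2g = 0.01512·4118·0.1114 = 6.937 m
Minor: ΣK = 12.2; h_m = ΣK·V²/2g = 1.359 m
Total H_L = 6.937 + 1.359 = 8.296 m

H_L ≈ 8.30 m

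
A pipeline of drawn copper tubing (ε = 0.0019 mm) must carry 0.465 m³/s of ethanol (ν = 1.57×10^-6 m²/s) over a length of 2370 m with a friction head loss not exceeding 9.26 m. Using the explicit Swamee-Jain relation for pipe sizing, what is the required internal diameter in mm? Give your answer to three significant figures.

D ≈ 572 mm

Swamee-Jain (Type III): D = 0.66·[ε^1.25·(LQ²/(gh_f))^4.75 + ν·Q^9.4·(L/(gh_f))^5.2]^0.04
LQ²/(gh_f) = 5.641; L/(gh_f) = 26.09
Term 1 = ε^1.25·(…)^4.75 = 2.61×10^-4; Term 2 = ν·Q^9.4·(…)^5.2 = 0.0273
D = 0.66·(2.61×10^-4 + 0.0273)^0.04 = 0.5717 m = 572 mm
Check: V = 1.81 m/s, Re = 6.60×10^5, f = 0.01253, h_f = 8.69 m ≈ 9.26 m ✓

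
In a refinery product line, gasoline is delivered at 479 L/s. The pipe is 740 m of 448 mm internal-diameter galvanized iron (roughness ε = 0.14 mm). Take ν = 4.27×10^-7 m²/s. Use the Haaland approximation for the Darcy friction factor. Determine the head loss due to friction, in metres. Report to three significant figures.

V = 4Q/(πD²) = 4·0.479/(π·0.448²) = 3.039 m/s
Re = VD/ν = 3.039·0.448/4.27×10^-7 = 3.19×10^6 → turbulent
ε/D = 0.14/448 = 3.13×10^-4
Haaland: f = 0.01530
h_f = f(L/D)V²/(2g) = 0.01530·(740/0.448)·3.039²/(2·9.81) = 11.89 m

h_f ≈ 11.9 m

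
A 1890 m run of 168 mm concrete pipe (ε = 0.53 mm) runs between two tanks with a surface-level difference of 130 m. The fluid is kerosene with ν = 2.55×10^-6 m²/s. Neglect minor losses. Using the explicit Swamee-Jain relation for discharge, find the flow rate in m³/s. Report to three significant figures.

Q ≈ 0.0640 m³/s

Swamee-Jain (Type II): Q = -0.965·√(gD⁵h_f/L)·ln[ε/(3.7D) + √(3.17ν²L/(gD³h_f))]
√(gD⁵h_f/L) = √(9.81·0.168⁵·130/1890) = 0.009503
ε/(3.7D) = 8.53×10^-4; √(3.17ν²L/(gD³h_f)) = 8.03×10^-5
Q = -0.965·0.009503·ln(9.329×10^-4) = 0.06398 m³/s
Check: V = 2.89 m/s, Re = 1.90×10^5, f = 0.02741, h_f = 131 m ≈ 130 m ✓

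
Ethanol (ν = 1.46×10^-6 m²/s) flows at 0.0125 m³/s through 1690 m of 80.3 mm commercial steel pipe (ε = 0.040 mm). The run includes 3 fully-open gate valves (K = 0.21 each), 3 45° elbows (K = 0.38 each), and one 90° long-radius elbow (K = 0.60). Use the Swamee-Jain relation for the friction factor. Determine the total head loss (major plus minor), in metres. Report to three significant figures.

V = 4Q/(πD²) = 2.468 m/s; V²/2g = 0.3105 m
Re = 1.36×10^5, ε/D = 4.98×10^-4 → f = 0.01967 (Swamee-Jain)
Major: h_f = f(L/D)·V²/2g = 0.01967·21046·0.3105 = 128.6 m
Minor: ΣK = 2.37; h_m = ΣK·V²/2g = 0.7359 m
Total H_L = 128.6 + 0.7359 = 129.3 m

H_L ≈ 129 m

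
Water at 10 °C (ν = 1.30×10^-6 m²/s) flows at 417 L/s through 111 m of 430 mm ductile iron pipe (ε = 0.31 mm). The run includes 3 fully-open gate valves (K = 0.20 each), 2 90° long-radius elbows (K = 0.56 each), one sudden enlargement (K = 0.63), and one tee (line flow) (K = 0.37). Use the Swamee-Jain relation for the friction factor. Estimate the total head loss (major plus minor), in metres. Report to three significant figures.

H_L ≈ 3.17 m

V = 4Q/(πD²) = 2.872 m/s; V²/2g = 0.4203 m
Re = 9.50×10^5, ε/D = 7.21×10^-4 → f = 0.01866 (Swamee-Jain)
Major: h_f = f(L/D)·V²/2g = 0.01866·258.1·0.4203 = 2.025 m
Minor: ΣK = 2.72; h_m = ΣK·V²/2g = 1.143 m
Total H_L = 2.025 + 1.143 = 3.168 m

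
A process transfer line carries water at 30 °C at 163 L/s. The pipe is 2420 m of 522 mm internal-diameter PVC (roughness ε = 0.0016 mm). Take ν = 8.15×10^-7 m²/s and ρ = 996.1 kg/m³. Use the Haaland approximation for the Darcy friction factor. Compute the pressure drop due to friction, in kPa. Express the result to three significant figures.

V = 4Q/(πD²) = 4·0.163/(π·0.522²) = 0.7617 m/s
Re = VD/ν = 0.7617·0.522/8.15×10^-7 = 4.88×10^5 → turbulent
ε/D = 0.0016/522 = 3.07×10^-6
Haaland: f = 0.01315
h_f = f(L/D)V²/(2g) = 0.01315·(2420/0.522)·0.7617²/(2·9.81) = 1.803 m
Δp = ρg·h_f = 996.1·9.81·1.803 = 17.62 kPa

Δp ≈ 17.6 kPa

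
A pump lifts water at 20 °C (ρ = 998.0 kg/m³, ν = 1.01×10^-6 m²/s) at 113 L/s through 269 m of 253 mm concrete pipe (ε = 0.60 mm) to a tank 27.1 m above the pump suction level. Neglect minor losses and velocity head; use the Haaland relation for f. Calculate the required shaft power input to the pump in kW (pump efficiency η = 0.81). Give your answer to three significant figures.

V = 4Q/(πD²) = 2.248 m/s; Re = 5.63×10^5; ε/D = 0.00237; f = 0.02482
h_f = f(L/D)V²/2g = 6.796 m
Total head H = z + h_f = 27.1 + 6.796 = 33.90 m
P_hyd = ρgQH = 998.0·9.81·0.113·33.90 = 37.50 kW
P_shaft = P_hyd/η = 37.50/0.81 = 46.30 kW

P_shaft ≈ 46.3 kW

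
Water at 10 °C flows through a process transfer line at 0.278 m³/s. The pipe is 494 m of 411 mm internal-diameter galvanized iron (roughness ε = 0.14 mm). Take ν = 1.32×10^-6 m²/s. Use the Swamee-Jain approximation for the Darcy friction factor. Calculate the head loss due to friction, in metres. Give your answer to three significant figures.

V = 4Q/(πD²) = 4·0.278/(π·0.411²) = 2.095 m/s
Re = VD/ν = 2.095·0.411/1.32×10^-6 = 6.52×10^5 → turbulent
ε/D = 0.14/411 = 3.41×10^-4
Swamee-Jain: f = 0.01643
h_f = f(L/D)V²/(2g) = 0.01643·(494/0.411)·2.095²/(2·9.81) = 4.419 m

h_f ≈ 4.42 m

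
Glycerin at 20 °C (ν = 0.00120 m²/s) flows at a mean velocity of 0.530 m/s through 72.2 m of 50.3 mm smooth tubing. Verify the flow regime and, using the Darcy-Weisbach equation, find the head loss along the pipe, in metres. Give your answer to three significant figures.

h_f ≈ 59.2 m

Re = VD/ν = 0.530·0.05030/0.00120 = 22.2 → laminar (Re < 2300)
f = 64/Re = 2.881
h_f = f(L/D)V²/(2g) = 2.881·(72.2/0.05030)·0.530²/(2·9.81) = 59.20 m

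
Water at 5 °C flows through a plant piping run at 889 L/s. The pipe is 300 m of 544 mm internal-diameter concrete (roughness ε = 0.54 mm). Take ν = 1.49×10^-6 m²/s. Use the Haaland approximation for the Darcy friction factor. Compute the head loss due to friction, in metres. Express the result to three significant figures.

h_f ≈ 8.16 m

V = 4Q/(πD²) = 4·0.889/(π·0.544²) = 3.825 m/s
Re = VD/ν = 3.825·0.544/1.49×10^-6 = 1.40×10^6 → turbulent
ε/D = 0.54/544 = 9.93×10^-4
Haaland: f = 0.01983
h_f = f(L/D)V²/(2g) = 0.01983·(300/0.544)·3.825²/(2·9.81) = 8.155 m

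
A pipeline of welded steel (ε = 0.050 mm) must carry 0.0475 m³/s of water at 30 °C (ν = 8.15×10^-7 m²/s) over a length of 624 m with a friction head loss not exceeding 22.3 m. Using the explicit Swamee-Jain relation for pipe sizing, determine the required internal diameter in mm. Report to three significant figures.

D ≈ 156 mm

Swamee-Jain (Type III): D = 0.66·[ε^1.25·(LQ²/(gh_f))^4.75 + ν·Q^9.4·(L/(gh_f))^5.2]^0.04
LQ²/(gh_f) = 0.006436; L/(gh_f) = 2.852
Term 1 = ε^1.25·(…)^4.75 = 1.64×10^-16; Term 2 = ν·Q^9.4·(…)^5.2 = 6.91×10^-17
D = 0.66·(1.64×10^-16 + 6.91×10^-17)^0.04 = 0.1564 m = 156 mm
Check: V = 2.47 m/s, Re = 4.74×10^5, f = 0.01659, h_f = 20.6 m ≈ 22.3 m ✓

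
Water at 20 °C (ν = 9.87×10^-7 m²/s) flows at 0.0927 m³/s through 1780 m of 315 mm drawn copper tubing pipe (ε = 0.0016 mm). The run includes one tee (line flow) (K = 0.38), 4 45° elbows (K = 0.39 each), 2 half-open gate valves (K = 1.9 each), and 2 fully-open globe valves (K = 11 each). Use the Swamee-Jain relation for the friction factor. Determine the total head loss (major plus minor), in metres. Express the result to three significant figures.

H_L ≈ 7.64 m

V = 4Q/(πD²) = 1.190 m/s; V²/2g = 0.07212 m
Re = 3.80×10^5, ε/D = 5.08×10^-6 → f = 0.01383 (Swamee-Jain)
Major: h_f = f(L/D)·V²/2g = 0.01383·5651·0.07212 = 5.636 m
Minor: ΣK = 27.7; h_m = ΣK·V²/2g = 2.001 m
Total H_L = 5.636 + 2.001 = 7.636 m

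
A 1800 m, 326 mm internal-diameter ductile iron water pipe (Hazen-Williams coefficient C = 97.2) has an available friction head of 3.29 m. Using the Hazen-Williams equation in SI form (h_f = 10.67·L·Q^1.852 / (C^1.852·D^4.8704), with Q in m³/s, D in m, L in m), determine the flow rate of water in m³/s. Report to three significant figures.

Rearranging: Q = [h_f·C^1.852·D^4.8704 / (10.67·L)]^(1/1.852)
Q = [3.29·97.2^1.852·0.326^4.8704 / (10.67·1800)]^0.540 = 0.04720 m³/s

Q ≈ 0.0472 m³/s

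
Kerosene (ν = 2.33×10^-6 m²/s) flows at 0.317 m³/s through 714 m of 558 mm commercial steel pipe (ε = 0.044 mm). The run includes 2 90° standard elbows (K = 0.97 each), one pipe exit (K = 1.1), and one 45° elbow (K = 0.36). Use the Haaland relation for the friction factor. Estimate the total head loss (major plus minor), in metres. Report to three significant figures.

V = 4Q/(πD²) = 1.296 m/s; V²/2g = 0.08565 m
Re = 3.10×10^5, ε/D = 7.89×10^-5 → f = 0.01497 (Haaland)
Major: h_f = f(L/D)·V²/2g = 0.01497·1280·0.08565 = 1.640 m
Minor: ΣK = 3.40; h_m = ΣK·V²/2g = 0.2912 m
Total H_L = 1.640 + 0.2912 = 1.931 m

H_L ≈ 1.93 m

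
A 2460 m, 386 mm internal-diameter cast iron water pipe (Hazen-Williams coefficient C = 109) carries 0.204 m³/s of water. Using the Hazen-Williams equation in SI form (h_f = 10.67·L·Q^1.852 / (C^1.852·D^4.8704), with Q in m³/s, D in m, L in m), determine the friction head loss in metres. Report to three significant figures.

h_f ≈ 24.0 m

h_f = 10.67·2460·0.204^1.852 / (109^1.852·0.386^4.8704) = 24.03 m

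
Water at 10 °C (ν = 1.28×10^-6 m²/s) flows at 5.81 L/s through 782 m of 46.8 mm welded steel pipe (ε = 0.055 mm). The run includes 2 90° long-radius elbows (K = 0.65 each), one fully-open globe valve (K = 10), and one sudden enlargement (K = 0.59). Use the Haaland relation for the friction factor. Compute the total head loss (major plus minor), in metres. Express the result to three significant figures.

V = 4Q/(πD²) = 3.377 m/s; V²/2g = 0.5814 m
Re = 1.23×10^5, ε/D = 0.00118 → f = 0.02220 (Haaland)
Major: h_f = f(L/D)·V²/2g = 0.02220·16709·0.5814 = 215.7 m
Minor: ΣK = 11.9; h_m = ΣK·V²/2g = 6.913 m
Total H_L = 215.7 + 6.913 = 222.6 m

H_L ≈ 223 m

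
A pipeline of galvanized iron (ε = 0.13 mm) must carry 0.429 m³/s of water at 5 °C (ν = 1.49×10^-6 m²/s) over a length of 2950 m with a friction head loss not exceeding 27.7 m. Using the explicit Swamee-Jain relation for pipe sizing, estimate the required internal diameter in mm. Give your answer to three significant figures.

Swamee-Jain (Type III): D = 0.66·[ε^1.25·(LQ²/(gh_f))^4.75 + ν·Q^9.4·(L/(gh_f))^5.2]^0.04
LQ²/(gh_f) = 1.998; L/(gh_f) = 10.86
Term 1 = ε^1.25·(…)^4.75 = 3.72×10^-4; Term 2 = ν·Q^9.4·(…)^5.2 = 1.27×10^-4
D = 0.66·(3.72×10^-4 + 1.27×10^-4)^0.04 = 0.4869 m = 487 mm
Check: V = 2.30 m/s, Re = 7.53×10^5, f = 0.01568, h_f = 25.7 m ≈ 27.7 m ✓

D ≈ 487 mm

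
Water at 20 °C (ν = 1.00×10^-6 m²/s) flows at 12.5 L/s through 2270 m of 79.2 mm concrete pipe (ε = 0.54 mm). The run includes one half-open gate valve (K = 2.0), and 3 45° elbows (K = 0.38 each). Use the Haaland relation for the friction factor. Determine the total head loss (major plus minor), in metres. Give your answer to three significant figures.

H_L ≈ 319 m

V = 4Q/(πD²) = 2.537 m/s; V²/2g = 0.3281 m
Re = 2.01×10^5, ε/D = 0.00682 → f = 0.03385 (Haaland)
Major: h_f = f(L/D)·V²/2g = 0.03385·28662·0.3281 = 318.4 m
Minor: ΣK = 3.14; h_m = ΣK·V²/2g = 1.030 m
Total H_L = 318.4 + 1.030 = 319.4 m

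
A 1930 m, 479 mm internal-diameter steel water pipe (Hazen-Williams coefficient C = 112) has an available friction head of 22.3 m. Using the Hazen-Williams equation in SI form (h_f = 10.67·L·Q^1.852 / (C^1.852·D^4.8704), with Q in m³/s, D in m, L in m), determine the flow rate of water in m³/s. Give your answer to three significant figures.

Q ≈ 0.405 m³/s

Rearranging: Q = [h_f·C^1.852·D^4.8704 / (10.67·L)]^(1/1.852)
Q = [22.3·112^1.852·0.479^4.8704 / (10.67·1930)]^0.540 = 0.4049 m³/s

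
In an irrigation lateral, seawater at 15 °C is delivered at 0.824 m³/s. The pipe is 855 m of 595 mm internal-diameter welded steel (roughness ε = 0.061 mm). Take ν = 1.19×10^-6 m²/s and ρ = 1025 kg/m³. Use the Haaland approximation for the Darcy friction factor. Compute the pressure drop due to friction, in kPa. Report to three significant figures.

Δp ≈ 84.1 kPa

V = 4Q/(πD²) = 4·0.824/(π·0.595²) = 2.963 m/s
Re = VD/ν = 2.963·0.595/1.19×10^-6 = 1.48×10^6 → turbulent
ε/D = 0.061/595 = 1.03×10^-4
Haaland: f = 0.01300
h_f = f(L/D)V²/(2g) = 0.01300·(855/0.595)·2.963²/(2·9.81) = 8.360 m
Δp = ρg·h_f = 1025·9.81·8.360 = 84.06 kPa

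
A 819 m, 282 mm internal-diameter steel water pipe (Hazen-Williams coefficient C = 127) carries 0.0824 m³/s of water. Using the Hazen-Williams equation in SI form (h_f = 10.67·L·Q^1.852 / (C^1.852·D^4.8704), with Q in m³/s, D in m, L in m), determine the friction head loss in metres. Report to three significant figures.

h_f ≈ 5.19 m

h_f = 10.67·819·0.0824^1.852 / (127^1.852·0.282^4.8704) = 5.188 m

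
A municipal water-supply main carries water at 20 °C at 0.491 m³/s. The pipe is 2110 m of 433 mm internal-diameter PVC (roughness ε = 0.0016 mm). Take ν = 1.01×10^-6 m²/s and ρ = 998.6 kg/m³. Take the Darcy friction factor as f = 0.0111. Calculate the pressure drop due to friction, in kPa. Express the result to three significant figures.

V = 4Q/(πD²) = 4·0.491/(π·0.433²) = 3.334 m/s
h_f = f(L/D)V²/(2g) = 0.01110·(2110/0.433)·3.334²/(2·9.81) = 30.65 m
Δp = ρg·h_f = 998.6·9.81·30.65 = 300.3 kPa

Δp ≈ 300 kPa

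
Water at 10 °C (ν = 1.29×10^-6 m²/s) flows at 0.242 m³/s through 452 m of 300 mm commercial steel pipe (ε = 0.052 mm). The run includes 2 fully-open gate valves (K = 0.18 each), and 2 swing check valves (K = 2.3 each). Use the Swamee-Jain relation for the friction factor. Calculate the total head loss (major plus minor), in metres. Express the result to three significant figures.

V = 4Q/(πD²) = 3.424 m/s; V²/2g = 0.5974 m
Re = 7.96×10^5, ε/D = 1.73×10^-4 → f = 0.01469 (Swamee-Jain)
Major: h_f = f(L/D)·V²/2g = 0.01469·1507·0.5974 = 13.22 m
Minor: ΣK = 4.96; h_m = ΣK·V²/2g = 2.963 m
Total H_L = 13.22 + 2.963 = 16.18 m

H_L ≈ 16.2 m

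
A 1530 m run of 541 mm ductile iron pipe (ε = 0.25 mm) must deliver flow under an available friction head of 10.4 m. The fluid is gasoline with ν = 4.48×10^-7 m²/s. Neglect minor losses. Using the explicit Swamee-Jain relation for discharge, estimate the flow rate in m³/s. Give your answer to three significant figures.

Q ≈ 0.479 m³/s

Swamee-Jain (Type II): Q = -0.965·√(gD⁵h_f/L)·ln[ε/(3.7D) + √(3.17ν²L/(gD³h_f))]
√(gD⁵h_f/L) = √(9.81·0.541⁵·10.4/1530) = 0.05559
ε/(3.7D) = 1.25×10^-4; √(3.17ν²L/(gD³h_f)) = 7.76×10^-6
Q = -0.965·0.05559·ln(1.327×10^-4) = 0.4789 m³/s
Check: V = 2.08 m/s, Re = 2.52×10^6, f = 0.01669, h_f = 10.4 m ≈ 10.4 m ✓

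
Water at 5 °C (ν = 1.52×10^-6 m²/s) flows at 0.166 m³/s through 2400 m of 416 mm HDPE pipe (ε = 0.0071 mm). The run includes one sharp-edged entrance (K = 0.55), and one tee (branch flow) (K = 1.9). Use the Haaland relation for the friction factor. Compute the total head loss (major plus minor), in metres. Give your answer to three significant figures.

V = 4Q/(πD²) = 1.221 m/s; V²/2g = 0.07603 m
Re = 3.34×10^5, ε/D = 1.71×10^-5 → f = 0.01421 (Haaland)
Major: h_f = f(L/D)·V²/2g = 0.01421·5769·0.07603 = 6.232 m
Minor: ΣK = 2.45; h_m = ΣK·V²/2g = 0.1863 m
Total H_L = 6.232 + 0.1863 = 6.418 m

H_L ≈ 6.42 m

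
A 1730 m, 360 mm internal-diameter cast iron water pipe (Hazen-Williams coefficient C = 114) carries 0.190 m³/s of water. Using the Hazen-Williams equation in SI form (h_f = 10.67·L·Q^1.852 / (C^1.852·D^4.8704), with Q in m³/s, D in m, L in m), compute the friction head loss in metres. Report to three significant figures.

h_f = 10.67·1730·0.190^1.852 / (114^1.852·0.360^4.8704) = 19.15 m

h_f ≈ 19.1 m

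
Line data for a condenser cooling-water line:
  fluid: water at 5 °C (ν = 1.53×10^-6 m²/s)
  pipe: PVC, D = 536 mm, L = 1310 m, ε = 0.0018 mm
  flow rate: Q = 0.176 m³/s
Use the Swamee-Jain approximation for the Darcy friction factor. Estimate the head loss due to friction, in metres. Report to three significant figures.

h_f ≈ 1.11 m

V = 4Q/(πD²) = 4·0.176/(π·0.536²) = 0.7800 m/s
Re = VD/ν = 0.7800·0.536/1.53×10^-6 = 2.73×10^5 → turbulent
ε/D = 0.0018/536 = 3.36×10^-6
Swamee-Jain: f = 0.01467
h_f = f(L/D)V²/(2g) = 0.01467·(1310/0.536)·0.7800²/(2·9.81) = 1.112 m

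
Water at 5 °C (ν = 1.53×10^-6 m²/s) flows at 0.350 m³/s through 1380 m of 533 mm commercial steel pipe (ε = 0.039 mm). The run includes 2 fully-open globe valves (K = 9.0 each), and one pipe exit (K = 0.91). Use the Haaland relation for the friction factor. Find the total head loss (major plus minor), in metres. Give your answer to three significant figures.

H_L ≈ 6.85 m

V = 4Q/(πD²) = 1.569 m/s; V²/2g = 0.1254 m
Re = 5.46×10^5, ε/D = 7.32×10^-5 → f = 0.01380 (Haaland)
Major: h_f = f(L/D)·V²/2g = 0.01380·2589·0.1254 = 4.480 m
Minor: ΣK = 18.9; h_m = ΣK·V²/2g = 2.372 m
Total H_L = 4.480 + 2.372 = 6.852 m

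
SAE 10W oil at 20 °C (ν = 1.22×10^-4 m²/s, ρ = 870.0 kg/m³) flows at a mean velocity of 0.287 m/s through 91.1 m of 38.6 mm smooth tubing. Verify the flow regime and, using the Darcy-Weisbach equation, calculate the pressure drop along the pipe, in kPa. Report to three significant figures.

Re = VD/ν = 0.287·0.03860/1.22×10^-4 = 90.8 → laminar (Re < 2300)
f = 64/Re = 0.7048
h_f = f(L/D)V²/(2g) = 0.7048·(91.1/0.03860)·0.287²/(2·9.81) = 6.983 m
Δp = ρg·h_f = 870.0·9.81·6.983 = 59.60 kPa

Δp ≈ 59.6 kPa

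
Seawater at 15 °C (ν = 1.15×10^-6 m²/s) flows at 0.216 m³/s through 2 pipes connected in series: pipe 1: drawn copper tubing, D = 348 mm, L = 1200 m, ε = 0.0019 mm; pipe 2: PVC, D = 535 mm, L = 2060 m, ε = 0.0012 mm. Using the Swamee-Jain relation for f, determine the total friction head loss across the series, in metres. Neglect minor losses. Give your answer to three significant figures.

Pipe 1: V = 2.271 m/s, Re = 6.87×10^5, ε/D = 5.46×10^-6, f = 0.01248, h_1 = f(L/D)V²/2g = 11.32 m
Pipe 2: V = 0.9609 m/s, Re = 4.47×10^5, ε/D = 2.24×10^-6, f = 0.01339, h_2 = f(L/D)V²/2g = 2.426 m
Series → Q common, losses add: H = Σh = 13.74 m

H ≈ 13.7 m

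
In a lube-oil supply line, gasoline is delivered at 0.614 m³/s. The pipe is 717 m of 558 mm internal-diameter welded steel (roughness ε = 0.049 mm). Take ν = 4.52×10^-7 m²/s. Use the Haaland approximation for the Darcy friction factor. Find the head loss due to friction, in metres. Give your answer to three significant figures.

V = 4Q/(πD²) = 4·0.614/(π·0.558²) = 2.511 m/s
Re = VD/ν = 2.511·0.558/4.52×10^-7 = 3.10×10^6 → turbulent
ε/D = 0.049/558 = 8.78×10^-5
Haaland: f = 0.01225
h_f = f(L/D)V²/(2g) = 0.01225·(717/0.558)·2.511²/(2·9.81) = 5.059 m

h_f ≈ 5.06 m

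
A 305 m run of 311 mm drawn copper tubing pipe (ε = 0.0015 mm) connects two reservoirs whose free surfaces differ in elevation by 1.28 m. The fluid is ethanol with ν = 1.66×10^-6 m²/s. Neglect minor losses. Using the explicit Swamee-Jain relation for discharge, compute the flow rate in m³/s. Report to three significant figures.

Swamee-Jain (Type II): Q = -0.965·√(gD⁵h_f/L)·ln[ε/(3.7D) + √(3.17ν²L/(gD³h_f))]
√(gD⁵h_f/L) = √(9.81·0.311⁵·1.28/305) = 0.01094
ε/(3.7D) = 1.30×10^-6; √(3.17ν²L/(gD³h_f)) = 8.40×10^-5
Q = -0.965·0.01094·ln(8.529×10^-5) = 0.09895 m³/s
Check: V = 1.30 m/s, Re = 2.44×10^5, f = 0.01500, h_f = 1.27 m ≈ 1.28 m ✓

Q ≈ 0.0990 m³/s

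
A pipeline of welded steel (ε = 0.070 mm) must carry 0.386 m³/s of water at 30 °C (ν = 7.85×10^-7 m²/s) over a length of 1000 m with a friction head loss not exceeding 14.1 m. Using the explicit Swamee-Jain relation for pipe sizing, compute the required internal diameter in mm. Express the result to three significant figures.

Swamee-Jain (Type III): D = 0.66·[ε^1.25·(LQ²/(gh_f))^4.75 + ν·Q^9.4·(L/(gh_f))^5.2]^0.04
LQ²/(gh_f) = 1.077; L/(gh_f) = 7.230
Term 1 = ε^1.25·(…)^4.75 = 9.11×10^-6; Term 2 = ν·Q^9.4·(…)^5.2 = 2.99×10^-6
D = 0.66·(9.11×10^-6 + 2.99×10^-6)^0.04 = 0.4196 m = 420 mm
Check: V = 2.79 m/s, Re = 1.49×10^6, f = 0.01408, h_f = 13.3 m ≈ 14.1 m ✓

D ≈ 420 mm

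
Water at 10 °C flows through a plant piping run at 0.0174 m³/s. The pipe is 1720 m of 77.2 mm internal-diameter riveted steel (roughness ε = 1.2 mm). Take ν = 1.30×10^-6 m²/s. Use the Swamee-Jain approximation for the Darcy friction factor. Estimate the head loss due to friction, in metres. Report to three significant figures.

h_f ≈ 700 m

V = 4Q/(πD²) = 4·0.0174/(π·0.0772²) = 3.717 m/s
Re = VD/ν = 3.717·0.0772/1.30×10^-6 = 2.21×10^5 → turbulent
ε/D = 1.2/77.2 = 0.0155
Swamee-Jain: f = 0.04460
h_f = f(L/D)V²/(2g) = 0.04460·(1720/0.0772)·3.717²/(2·9.81) = 699.9 m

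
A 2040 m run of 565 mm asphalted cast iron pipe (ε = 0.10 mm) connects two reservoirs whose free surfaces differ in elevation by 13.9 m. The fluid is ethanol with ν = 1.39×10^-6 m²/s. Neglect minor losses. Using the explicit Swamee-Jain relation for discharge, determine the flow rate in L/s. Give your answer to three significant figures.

Swamee-Jain (Type II): Q = -0.965·√(gD⁵h_f/L)·ln[ε/(3.7D) + √(3.17ν²L/(gD³h_f))]
√(gD⁵h_f/L) = √(9.81·0.565⁵·13.9/2040) = 0.06204
ε/(3.7D) = 4.78×10^-5; √(3.17ν²L/(gD³h_f)) = 2.25×10^-5
Q = -0.965·0.06204·ln(7.037×10^-5) = 0.5724 m³/s
Check: V = 2.28 m/s, Re = 9.28×10^5, f = 0.01458, h_f = 14.0 m ≈ 13.9 m ✓

Q ≈ 572 L/s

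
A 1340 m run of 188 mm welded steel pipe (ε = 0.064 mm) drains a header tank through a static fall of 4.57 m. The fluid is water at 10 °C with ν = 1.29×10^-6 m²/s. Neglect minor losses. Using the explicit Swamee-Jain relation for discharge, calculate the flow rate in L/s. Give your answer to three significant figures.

Swamee-Jain (Type II): Q = -0.965·√(gD⁵h_f/L)·ln[ε/(3.7D) + √(3.17ν²L/(gD³h_f))]
√(gD⁵h_f/L) = √(9.81·0.188⁵·4.57/1340) = 0.002803
ε/(3.7D) = 9.20×10^-5; √(3.17ν²L/(gD³h_f)) = 1.54×10^-4
Q = -0.965·0.002803·ln(2.461×10^-4) = 0.02248 m³/s
Check: V = 0.810 m/s, Re = 1.18×10^5, f = 0.01924, h_f = 4.58 m ≈ 4.57 m ✓

Q ≈ 22.5 L/s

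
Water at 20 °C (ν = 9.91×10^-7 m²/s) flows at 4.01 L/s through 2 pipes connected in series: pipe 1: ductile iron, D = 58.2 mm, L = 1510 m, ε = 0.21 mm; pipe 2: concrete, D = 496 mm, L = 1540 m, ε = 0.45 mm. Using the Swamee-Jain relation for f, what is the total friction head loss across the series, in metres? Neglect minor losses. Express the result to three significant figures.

H ≈ 87.6 m

Pipe 1: V = 1.507 m/s, Re = 8.85×10^4, ε/D = 0.00361, f = 0.02914, h_1 = f(L/D)V²/2g = 87.56 m
Pipe 2: V = 0.02075 m/s, Re = 1.04×10^4, ε/D = 9.07×10^-4, f = 0.03222, h_2 = f(L/D)V²/2g = 0.002196 m
Series → Q common, losses add: H = Σh = 87.56 m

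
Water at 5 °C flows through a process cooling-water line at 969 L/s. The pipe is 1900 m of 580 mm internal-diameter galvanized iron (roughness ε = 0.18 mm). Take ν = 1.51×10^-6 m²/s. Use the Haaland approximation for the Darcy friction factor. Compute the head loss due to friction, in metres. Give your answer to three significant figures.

h_f ≈ 34.9 m

V = 4Q/(πD²) = 4·0.969/(π·0.580²) = 3.668 m/s
Re = VD/ν = 3.668·0.580/1.51×10^-6 = 1.41×10^6 → turbulent
ε/D = 0.18/580 = 3.10×10^-4
Haaland: f = 0.01552
h_f = f(L/D)V²/(2g) = 0.01552·(1900/0.580)·3.668²/(2·9.81) = 34.87 m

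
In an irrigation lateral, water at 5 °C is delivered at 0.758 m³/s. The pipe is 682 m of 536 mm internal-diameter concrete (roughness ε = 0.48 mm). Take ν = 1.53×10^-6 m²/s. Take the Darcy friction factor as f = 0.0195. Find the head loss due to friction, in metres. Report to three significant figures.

V = 4Q/(πD²) = 4·0.758/(π·0.536²) = 3.359 m/s
h_f = f(L/D)V²/(2g) = 0.01950·(682/0.536)·3.359²/(2·9.81) = 14.27 m

h_f ≈ 14.3 m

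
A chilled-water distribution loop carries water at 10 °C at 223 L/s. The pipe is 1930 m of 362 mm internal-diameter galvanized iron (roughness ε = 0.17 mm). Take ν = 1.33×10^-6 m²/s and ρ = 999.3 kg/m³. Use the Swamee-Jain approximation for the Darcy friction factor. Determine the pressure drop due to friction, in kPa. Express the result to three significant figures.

Δp ≈ 218 kPa

V = 4Q/(πD²) = 4·0.223/(π·0.362²) = 2.167 m/s
Re = VD/ν = 2.167·0.362/1.33×10^-6 = 5.90×10^5 → turbulent
ε/D = 0.17/362 = 4.70×10^-4
Swamee-Jain: f = 0.01744
h_f = f(L/D)V²/(2g) = 0.01744·(1930/0.362)·2.167²/(2·9.81) = 22.25 m
Δp = ρg·h_f = 999.3·9.81·22.25 = 218.1 kPa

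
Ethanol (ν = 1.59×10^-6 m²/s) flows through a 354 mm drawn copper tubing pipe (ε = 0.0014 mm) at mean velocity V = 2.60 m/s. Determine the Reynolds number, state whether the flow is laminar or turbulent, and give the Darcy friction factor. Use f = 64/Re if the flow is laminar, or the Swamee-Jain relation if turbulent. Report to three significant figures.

Re = VD/ν = 2.600·0.354/1.59×10^-6 = 5.79×10^5
Re > 4000 → turbulent; ε/D = 3.95×10^-6
Swamee-Jain: f = 0.01282

Re ≈ 5.79×10^5; turbulent; f ≈ 0.0128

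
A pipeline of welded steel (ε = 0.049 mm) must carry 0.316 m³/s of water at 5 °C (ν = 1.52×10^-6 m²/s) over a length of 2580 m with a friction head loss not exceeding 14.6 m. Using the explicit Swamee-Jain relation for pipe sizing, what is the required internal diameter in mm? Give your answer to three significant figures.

D ≈ 466 mm

Swamee-Jain (Type III): D = 0.66·[ε^1.25·(LQ²/(gh_f))^4.75 + ν·Q^9.4·(L/(gh_f))^5.2]^0.04
LQ²/(gh_f) = 1.799; L/(gh_f) = 18.01
Term 1 = ε^1.25·(…)^4.75 = 6.67×10^-5; Term 2 = ν·Q^9.4·(…)^5.2 = 1.02×10^-4
D = 0.66·(6.67×10^-5 + 1.02×10^-4)^0.04 = 0.4662 m = 466 mm
Check: V = 1.85 m/s, Re = 5.68×10^5, f = 0.01432, h_f = 13.8 m ≈ 14.6 m ✓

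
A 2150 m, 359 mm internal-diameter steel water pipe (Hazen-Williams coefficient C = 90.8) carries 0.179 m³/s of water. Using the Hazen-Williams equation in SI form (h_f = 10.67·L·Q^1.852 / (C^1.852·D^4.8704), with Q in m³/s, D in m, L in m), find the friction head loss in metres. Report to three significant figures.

h_f ≈ 32.9 m

h_f = 10.67·2150·0.179^1.852 / (90.8^1.852·0.359^4.8704) = 32.91 m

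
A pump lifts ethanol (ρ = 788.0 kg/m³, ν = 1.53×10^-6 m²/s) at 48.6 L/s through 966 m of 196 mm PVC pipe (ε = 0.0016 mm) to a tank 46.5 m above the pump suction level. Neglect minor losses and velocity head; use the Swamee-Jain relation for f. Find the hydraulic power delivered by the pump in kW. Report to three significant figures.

P_hyd ≈ 21.3 kW

V = 4Q/(πD²) = 1.611 m/s; Re = 2.06×10^5; ε/D = 8.16×10^-6; f = 0.01551
h_f = f(L/D)V²/2g = 10.11 m
Total head H = z + h_f = 46.5 + 10.11 = 56.61 m
P_hyd = ρgQH = 788.0·9.81·0.0486·56.61 = 21.27 kW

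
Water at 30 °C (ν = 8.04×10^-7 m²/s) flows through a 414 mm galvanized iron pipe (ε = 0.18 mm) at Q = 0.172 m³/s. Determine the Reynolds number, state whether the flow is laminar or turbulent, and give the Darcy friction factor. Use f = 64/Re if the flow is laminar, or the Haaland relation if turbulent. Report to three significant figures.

V = 4Q/(πD²) = 1.278 m/s
Re = VD/ν = 1.278·0.414/8.04×10^-7 = 6.58×10^5
Re > 4000 → turbulent; ε/D = 4.35×10^-4
Haaland: f = 0.01694

Re ≈ 6.58×10^5; turbulent; f ≈ 0.0169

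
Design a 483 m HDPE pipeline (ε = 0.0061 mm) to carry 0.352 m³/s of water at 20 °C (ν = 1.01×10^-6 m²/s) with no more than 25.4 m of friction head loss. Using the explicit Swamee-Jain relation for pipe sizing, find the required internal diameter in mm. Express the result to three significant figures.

D ≈ 297 mm

Swamee-Jain (Type III): D = 0.66·[ε^1.25·(LQ²/(gh_f))^4.75 + ν·Q^9.4·(L/(gh_f))^5.2]^0.04
LQ²/(gh_f) = 0.2402; L/(gh_f) = 1.938
Term 1 = ε^1.25·(…)^4.75 = 3.46×10^-10; Term 2 = ν·Q^9.4·(…)^5.2 = 1.72×10^-9
D = 0.66·(3.46×10^-10 + 1.72×10^-9)^0.04 = 0.2966 m = 297 mm
Check: V = 5.09 m/s, Re = 1.50×10^6, f = 0.01147, h_f = 24.7 m ≈ 25.4 m ✓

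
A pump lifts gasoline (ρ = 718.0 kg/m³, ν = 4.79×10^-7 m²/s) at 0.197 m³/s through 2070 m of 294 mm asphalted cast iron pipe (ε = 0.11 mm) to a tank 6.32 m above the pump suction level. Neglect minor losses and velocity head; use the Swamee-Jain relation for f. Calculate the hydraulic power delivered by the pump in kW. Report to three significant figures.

P_hyd ≈ 76.3 kW

V = 4Q/(πD²) = 2.902 m/s; Re = 1.78×10^6; ε/D = 3.74×10^-4; f = 0.01610
h_f = f(L/D)V²/2g = 48.66 m
Total head H = z + h_f = 6.32 + 48.66 = 54.98 m
P_hyd = ρgQH = 718.0·9.81·0.197·54.98 = 76.29 kW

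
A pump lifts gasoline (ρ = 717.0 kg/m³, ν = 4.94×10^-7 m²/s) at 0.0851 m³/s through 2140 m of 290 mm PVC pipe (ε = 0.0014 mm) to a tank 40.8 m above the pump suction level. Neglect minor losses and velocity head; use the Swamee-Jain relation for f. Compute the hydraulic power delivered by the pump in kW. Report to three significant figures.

P_hyd ≈ 29.0 kW

V = 4Q/(πD²) = 1.288 m/s; Re = 7.56×10^5; ε/D = 4.83×10^-6; f = 0.01227
h_f = f(L/D)V²/2g = 7.663 m
Total head H = z + h_f = 40.8 + 7.663 = 48.46 m
P_hyd = ρgQH = 717.0·9.81·0.0851·48.46 = 29.01 kW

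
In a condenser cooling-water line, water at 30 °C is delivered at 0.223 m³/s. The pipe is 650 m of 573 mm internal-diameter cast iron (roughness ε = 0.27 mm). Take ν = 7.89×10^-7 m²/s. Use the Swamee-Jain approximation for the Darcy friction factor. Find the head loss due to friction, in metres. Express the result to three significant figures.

V = 4Q/(πD²) = 4·0.223/(π·0.573²) = 0.8648 m/s
Re = VD/ν = 0.8648·0.573/7.89×10^-7 = 6.28×10^5 → turbulent
ε/D = 0.27/573 = 4.71×10^-4
Swamee-Jain: f = 0.01740
h_f = f(L/D)V²/(2g) = 0.01740·(650/0.573)·0.8648²/(2·9.81) = 0.7524 m

h_f ≈ 0.752 m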